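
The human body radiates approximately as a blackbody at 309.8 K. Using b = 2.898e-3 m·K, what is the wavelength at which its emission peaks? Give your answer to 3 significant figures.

Wien's displacement law: λ_max = b/T = (2.898×10⁻³ m·K)/(309.8 K) = 9.354×10⁻⁶ m.
That is 9.35 μm, in the infrared range.

λ_max ≈ 9.35 μm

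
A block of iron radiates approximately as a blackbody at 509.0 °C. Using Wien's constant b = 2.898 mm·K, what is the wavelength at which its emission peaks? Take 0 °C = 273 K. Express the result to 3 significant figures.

T = 509.0 °C + 273 = 782.0 K.
Wien's displacement law: λ_max = b/T = (2.898×10⁻³ m·K)/(782.0 K) = 3.706×10⁻⁶ m.
That is 3.71 μm, in the infrared range.

λ_max ≈ 3.71 μm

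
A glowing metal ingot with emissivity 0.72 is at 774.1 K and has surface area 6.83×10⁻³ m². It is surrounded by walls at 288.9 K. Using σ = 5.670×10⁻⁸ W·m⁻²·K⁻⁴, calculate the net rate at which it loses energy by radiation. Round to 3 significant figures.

Net loss ≈ 98.2 W

Area A = 6.83×10⁻³ m².
Net radiated power P_net = εσA(T⁴ − T₀⁴) = 0.72×5.670×10⁻⁸×6.83×10⁻³×(774.1⁴ − 288.9⁴).
T⁴ − T₀⁴ = 3.59078×10¹¹ − 6.96611×10⁹ = 3.52112×10¹¹ K⁴, so P_net = 98.2 W.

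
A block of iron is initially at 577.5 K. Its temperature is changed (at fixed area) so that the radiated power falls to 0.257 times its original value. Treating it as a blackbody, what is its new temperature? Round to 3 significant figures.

P ∝ T⁴, so T₂/T₁ = (P₂/P₁)^(1/4) = (0.257)^(1/4) = 0.712005.
T₂ = 577.5 × 0.712005 = 411 K.

T₂ ≈ 411 K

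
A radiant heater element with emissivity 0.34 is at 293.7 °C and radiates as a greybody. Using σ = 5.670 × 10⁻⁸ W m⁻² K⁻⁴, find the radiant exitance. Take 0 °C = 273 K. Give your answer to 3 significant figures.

I ≈ 1.99×10³ W/m²

T = 293.7 °C + 273 = 566.7 K.
Stefan–Boltzmann: I = εσT⁴ = 0.34 × 5.670×10⁻⁸ × (566.7)⁴ = 1.99×10³ W/m².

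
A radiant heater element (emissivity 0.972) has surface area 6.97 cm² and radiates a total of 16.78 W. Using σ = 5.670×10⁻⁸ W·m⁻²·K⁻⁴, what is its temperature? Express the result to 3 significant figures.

Area A = 6.97 cm² = 6.97×10⁻⁴ m².
P = εσAT⁴ ⇒ T = (P/(εσA))^(1/4) = (16.78/(0.972×5.670×10⁻⁸×6.97×10⁻⁴))^(1/4) = 813 K.

T ≈ 813 K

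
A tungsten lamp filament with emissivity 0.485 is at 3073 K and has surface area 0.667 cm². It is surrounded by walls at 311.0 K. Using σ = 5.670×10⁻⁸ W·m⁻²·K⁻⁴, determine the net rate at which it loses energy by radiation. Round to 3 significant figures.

Area A = 0.667 cm² = 6.67×10⁻⁵ m².
Net radiated power P_net = εσA(T⁴ − T₀⁴) = 0.485×5.670×10⁻⁸×6.67×10⁻⁵×(3073⁴ − 311.0⁴).
T⁴ − T₀⁴ = 8.91765×10¹³ − 9.35495×10⁹ = 8.91671×10¹³ K⁴, so P_net = 164 W.

Net loss ≈ 164 W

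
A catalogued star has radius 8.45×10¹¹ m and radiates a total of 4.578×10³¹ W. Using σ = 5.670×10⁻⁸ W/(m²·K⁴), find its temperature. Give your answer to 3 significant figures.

Surface area A = 4πR² = 4π(8.45×10¹¹ m)² = 8.97270×10²⁴ m².
P = σAT⁴ ⇒ T = (P/(σA))^(1/4) = (4.578×10³¹/(5.670×10⁻⁸×8.97270×10²⁴))^(1/4) = 3.08×10³ K.

T ≈ 3.08×10³ K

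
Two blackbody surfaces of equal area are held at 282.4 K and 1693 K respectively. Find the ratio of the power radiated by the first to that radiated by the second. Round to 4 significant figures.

With equal areas, P₁/P₂ = (T₁/T₂)⁴ = (282.4/1693)⁴ = 7.742×10⁻⁴.

P₁/P₂ ≈ 7.742×10⁻⁴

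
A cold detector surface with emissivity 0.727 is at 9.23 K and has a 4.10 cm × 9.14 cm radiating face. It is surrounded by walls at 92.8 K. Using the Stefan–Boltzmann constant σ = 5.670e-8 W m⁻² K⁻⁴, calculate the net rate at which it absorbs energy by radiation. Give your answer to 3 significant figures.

Area A = 0.0410 × 0.0914 = 3.7474×10⁻³ m².
Net radiated power P_net = εσA(T⁴ − T₀⁴) = 0.727×5.670×10⁻⁸×3.7474×10⁻³×(9.23⁴ − 92.8⁴).
T⁴ − T₀⁴ = 7257.83 − 7.41638×10⁷ = -7.41565×10⁷ K⁴, so P_net = -0.0115 W — negative, meaning a net gain of 0.0115 W.

Net gain ≈ 0.0115 W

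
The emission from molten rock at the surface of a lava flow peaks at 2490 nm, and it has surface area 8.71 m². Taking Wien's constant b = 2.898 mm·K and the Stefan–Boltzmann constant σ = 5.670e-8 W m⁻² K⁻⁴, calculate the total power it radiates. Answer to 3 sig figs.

Wien's law: T = b/λ_max = 2.898×10⁻³/2.490×10⁻⁶ = 1163.86 K.
Area A = 8.71 m².
Then P = σAT⁴ = 5.670×10⁻⁸×8.71×(1163.86)⁴ = 9.06×10⁵ W.

P ≈ 9.06×10⁵ W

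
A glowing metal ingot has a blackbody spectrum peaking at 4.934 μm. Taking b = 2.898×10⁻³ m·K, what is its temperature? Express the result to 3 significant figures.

Wien's law gives T = b/λ_max = (2.898×10⁻³ m·K)/(4.934×10⁻⁶ m) = 587 K.

T ≈ 587 K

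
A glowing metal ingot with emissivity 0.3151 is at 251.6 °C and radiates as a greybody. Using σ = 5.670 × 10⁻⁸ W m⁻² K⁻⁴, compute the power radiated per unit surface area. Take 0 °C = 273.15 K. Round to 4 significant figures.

T = 251.6 °C + 273.15 = 524.75 K.
Stefan–Boltzmann: I = εσT⁴ = 0.3151 × 5.670×10⁻⁸ × (524.75)⁴ = 1355 W/m².

I ≈ 1355 W/m²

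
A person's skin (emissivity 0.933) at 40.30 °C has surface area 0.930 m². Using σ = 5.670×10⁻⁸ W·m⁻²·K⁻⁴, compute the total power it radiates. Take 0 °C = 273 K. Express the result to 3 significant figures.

T = 40.30 °C + 273 = 313.30 K.
Area A = 0.930 m².
P = εσAT⁴ = 0.933 × 5.670×10⁻⁸ × 0.930 × (313.30)⁴ = 474 W.

P ≈ 474 W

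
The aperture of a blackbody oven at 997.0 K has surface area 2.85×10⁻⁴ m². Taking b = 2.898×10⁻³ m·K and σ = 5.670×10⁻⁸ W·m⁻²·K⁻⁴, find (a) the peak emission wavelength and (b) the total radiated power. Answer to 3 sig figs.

(a) λ_max = b/T = 2.898×10⁻³/997.0 = 2.907×10⁻⁶ m = 2.91×10³ nm.
Area A = 2.85×10⁻⁴ m².
(b) P = σAT⁴ = 5.670×10⁻⁸×2.85×10⁻⁴×(997.0)⁴ = 16.0 W.

λ_max ≈ 2.91×10³ nm; P ≈ 16.0 W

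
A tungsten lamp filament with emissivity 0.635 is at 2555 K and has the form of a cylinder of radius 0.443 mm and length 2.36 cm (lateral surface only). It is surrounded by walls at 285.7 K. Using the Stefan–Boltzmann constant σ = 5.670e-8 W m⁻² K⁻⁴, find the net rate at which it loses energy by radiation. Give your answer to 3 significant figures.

Lateral area A = 2πrL = 2π×4.43×10⁻⁴×0.0236 = 6.56894×10⁻⁵ m².
Net radiated power P_net = εσA(T⁴ − T₀⁴) = 0.635×5.670×10⁻⁸×6.56894×10⁻⁵×(2555⁴ − 285.7⁴).
T⁴ − T₀⁴ = 4.26151×10¹³ − 6.66256×10⁹ = 4.26084×10¹³ K⁴, so P_net = 101 W.

Net loss ≈ 101 W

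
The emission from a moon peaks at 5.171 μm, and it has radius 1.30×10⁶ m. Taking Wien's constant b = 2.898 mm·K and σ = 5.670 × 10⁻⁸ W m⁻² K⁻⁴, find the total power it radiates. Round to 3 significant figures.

Wien's law: T = b/λ_max = 2.898×10⁻³/5.171×10⁻⁶ = 560.433 K.
Surface area A = 4πR² = 4π(1.30×10⁶ m)² = 2.12372×10¹³ m².
Then P = σAT⁴ = 5.670×10⁻⁸×2.12372×10¹³×(560.433)⁴ = 1.19×10¹⁷ W.

P ≈ 1.19×10¹⁷ W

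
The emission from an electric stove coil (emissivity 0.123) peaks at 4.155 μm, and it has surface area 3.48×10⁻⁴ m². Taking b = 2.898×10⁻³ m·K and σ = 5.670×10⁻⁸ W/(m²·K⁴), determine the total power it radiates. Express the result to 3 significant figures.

P ≈ 0.574 W

Wien's law: T = b/λ_max = 2.898×10⁻³/4.155×10⁻⁶ = 697.473 K.
Area A = 3.48×10⁻⁴ m².
Then P = εσAT⁴ = 0.123×5.670×10⁻⁸×3.48×10⁻⁴×(697.473)⁴ = 0.574 W.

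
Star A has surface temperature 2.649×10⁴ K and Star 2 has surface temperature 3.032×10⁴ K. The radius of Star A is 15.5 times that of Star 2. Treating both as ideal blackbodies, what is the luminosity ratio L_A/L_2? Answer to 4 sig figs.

L ∝ R²T⁴, so L_A/L_2 = (R_A/R_2)²(T_A/T_2)⁴ = (15.5)² × (2.649×10⁴/3.032×10⁴)⁴ = 240.25 × 0.582654 = 140.0.

L_A/L_2 ≈ 140.0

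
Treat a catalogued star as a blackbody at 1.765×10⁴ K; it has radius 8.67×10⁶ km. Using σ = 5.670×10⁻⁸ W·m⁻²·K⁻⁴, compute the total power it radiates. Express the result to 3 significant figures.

Surface area A = 4πR² = 4π(8.67×10⁹ m)² = 9.44600×10²⁰ m².
P = σAT⁴ = 5.670×10⁻⁸ × 9.44600×10²⁰ × (1.765×10⁴)⁴ = 5.20×10³⁰ W.

P ≈ 5.20×10³⁰ W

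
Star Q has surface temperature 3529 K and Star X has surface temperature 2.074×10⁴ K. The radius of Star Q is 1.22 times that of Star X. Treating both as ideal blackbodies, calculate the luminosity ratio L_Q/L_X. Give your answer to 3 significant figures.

L_Q/L_X ≈ 1.25×10⁻³

L ∝ R²T⁴, so L_Q/L_X = (R_Q/R_X)²(T_Q/T_X)⁴ = (1.22)² × (3529/2.074×10⁴)⁴ = 1.4884 × 8.38246×10⁻⁴ = 1.25×10⁻³.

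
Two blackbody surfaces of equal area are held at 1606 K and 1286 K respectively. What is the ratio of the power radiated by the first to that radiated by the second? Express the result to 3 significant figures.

With equal areas, P₁/P₂ = (T₁/T₂)⁴ = (1606/1286)⁴ = 2.43.

P₁/P₂ ≈ 2.43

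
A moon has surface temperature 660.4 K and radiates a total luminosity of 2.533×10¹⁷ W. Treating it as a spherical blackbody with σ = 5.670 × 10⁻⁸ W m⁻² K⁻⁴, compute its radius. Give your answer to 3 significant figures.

R ≈ 1.37×10⁶ m

L = 4πR²σT⁴ ⇒ R = √(L/(4πσT⁴)).
σT⁴ = 10784.8 W/m², so R = √(2.533×10¹⁷/(4π×10784.8)) = 1.37×10⁶ m.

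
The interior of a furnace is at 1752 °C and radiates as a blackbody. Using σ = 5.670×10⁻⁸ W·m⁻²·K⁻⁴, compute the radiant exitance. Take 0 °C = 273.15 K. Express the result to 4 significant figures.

I ≈ 9.537×10⁵ W/m²

T = 1752 °C + 273.15 = 2025.15 K.
Stefan–Boltzmann: I = σT⁴ = 5.670×10⁻⁸ × (2025.15)⁴ = 9.537×10⁵ W/m².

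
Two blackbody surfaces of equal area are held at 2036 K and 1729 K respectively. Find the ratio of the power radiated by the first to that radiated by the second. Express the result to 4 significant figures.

With equal areas, P₁/P₂ = (T₁/T₂)⁴ = (2036/1729)⁴ = 1.923.

P₁/P₂ ≈ 1.923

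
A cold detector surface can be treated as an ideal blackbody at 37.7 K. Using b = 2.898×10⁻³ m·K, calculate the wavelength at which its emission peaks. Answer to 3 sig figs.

λ_max ≈ 76.9 μm

Wien's displacement law: λ_max = b/T = (2.898×10⁻³ m·K)/(37.7 K) = 7.687×10⁻⁵ m.
That is 76.9 μm, in the infrared range.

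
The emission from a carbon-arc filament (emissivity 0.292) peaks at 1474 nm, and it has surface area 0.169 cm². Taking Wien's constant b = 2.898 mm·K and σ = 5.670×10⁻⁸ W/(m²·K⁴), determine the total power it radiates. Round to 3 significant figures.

Wien's law: T = b/λ_max = 2.898×10⁻³/1.474×10⁻⁶ = 1966.08 K.
Area A = 0.169 cm² = 1.69×10⁻⁵ m².
Then P = εσAT⁴ = 0.292×5.670×10⁻⁸×1.69×10⁻⁵×(1966.08)⁴ = 4.18 W.

P ≈ 4.18 W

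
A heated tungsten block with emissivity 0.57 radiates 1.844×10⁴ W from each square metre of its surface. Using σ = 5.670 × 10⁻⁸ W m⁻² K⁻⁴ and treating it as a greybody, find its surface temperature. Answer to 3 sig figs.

T ≈ 869 K

I = εσT⁴, so T = (I/εσ)^(1/4) = (1.844×10⁴/(0.57×5.670×10⁻⁸))^(1/4) = 869 K.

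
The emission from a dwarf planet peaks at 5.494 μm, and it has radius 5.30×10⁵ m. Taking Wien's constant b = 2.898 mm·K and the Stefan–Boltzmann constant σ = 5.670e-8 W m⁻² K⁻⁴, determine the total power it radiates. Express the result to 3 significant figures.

Wien's law: T = b/λ_max = 2.898×10⁻³/5.494×10⁻⁶ = 527.485 K.
Surface area A = 4πR² = 4π(5.30×10⁵ m)² = 3.52989×10¹² m².
Then P = σAT⁴ = 5.670×10⁻⁸×3.52989×10¹²×(527.485)⁴ = 1.55×10¹⁶ W.

P ≈ 1.55×10¹⁶ W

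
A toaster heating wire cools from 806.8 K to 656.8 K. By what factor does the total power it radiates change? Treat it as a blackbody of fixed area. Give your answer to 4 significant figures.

P₂/P₁ ≈ 0.4392

P ∝ T⁴, so P₂/P₁ = (T₂/T₁)⁴ = (656.8/806.8)⁴ = (0.814080)⁴ = 0.4392.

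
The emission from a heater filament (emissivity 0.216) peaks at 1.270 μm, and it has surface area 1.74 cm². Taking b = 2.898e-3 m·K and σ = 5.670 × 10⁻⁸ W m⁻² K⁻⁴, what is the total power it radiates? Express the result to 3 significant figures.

Wien's law: T = b/λ_max = 2.898×10⁻³/1.270×10⁻⁶ = 2281.89 K.
Area A = 1.74 cm² = 1.74×10⁻⁴ m².
Then P = εσAT⁴ = 0.216×5.670×10⁻⁸×1.74×10⁻⁴×(2281.89)⁴ = 57.8 W.

P ≈ 57.8 W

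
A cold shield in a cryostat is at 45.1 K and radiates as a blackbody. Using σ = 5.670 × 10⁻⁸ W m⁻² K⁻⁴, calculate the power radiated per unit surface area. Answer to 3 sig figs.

I ≈ 0.235 W/m²

Stefan–Boltzmann: I = σT⁴ = 5.670×10⁻⁸ × (45.1)⁴ = 0.235 W/m².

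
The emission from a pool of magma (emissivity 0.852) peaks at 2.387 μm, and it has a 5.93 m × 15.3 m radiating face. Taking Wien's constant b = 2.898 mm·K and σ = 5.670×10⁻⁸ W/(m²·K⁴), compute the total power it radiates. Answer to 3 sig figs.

P ≈ 9.52×10⁶ W

Wien's law: T = b/λ_max = 2.898×10⁻³/2.387×10⁻⁶ = 1214.08 K.
Area A = 5.93 × 15.3 = 90.729 m².
Then P = εσAT⁴ = 0.852×5.670×10⁻⁸×90.729×(1214.08)⁴ = 9.52×10⁶ W.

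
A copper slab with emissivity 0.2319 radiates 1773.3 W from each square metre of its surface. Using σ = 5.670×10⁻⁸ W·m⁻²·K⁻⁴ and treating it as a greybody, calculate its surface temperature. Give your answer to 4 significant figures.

T ≈ 606.0 K

I = εσT⁴, so T = (I/εσ)^(1/4) = (1773.3/(0.2319×5.670×10⁻⁸))^(1/4) = 606.0 K.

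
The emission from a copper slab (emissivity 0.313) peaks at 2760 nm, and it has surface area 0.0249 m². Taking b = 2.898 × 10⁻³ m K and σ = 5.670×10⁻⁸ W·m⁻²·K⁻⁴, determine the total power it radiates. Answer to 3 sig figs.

P ≈ 537 W

Wien's law: T = b/λ_max = 2.898×10⁻³/2.760×10⁻⁶ = 1050.00 K.
Area A = 0.0249 m².
Then P = εσAT⁴ = 0.313×5.670×10⁻⁸×0.0249×(1050.00)⁴ = 537 W.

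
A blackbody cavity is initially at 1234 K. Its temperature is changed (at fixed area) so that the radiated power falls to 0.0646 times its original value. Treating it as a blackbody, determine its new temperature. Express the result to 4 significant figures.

T₂ ≈ 622.1 K

P ∝ T⁴, so T₂/T₁ = (P₂/P₁)^(1/4) = (0.0646)^(1/4) = 0.504148.
T₂ = 1234 × 0.504148 = 622.1 K.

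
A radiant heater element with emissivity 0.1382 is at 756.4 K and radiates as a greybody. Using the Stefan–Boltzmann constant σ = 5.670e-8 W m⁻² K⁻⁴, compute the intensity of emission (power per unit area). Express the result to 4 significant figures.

I ≈ 2565 W/m²

Stefan–Boltzmann: I = εσT⁴ = 0.1382 × 5.670×10⁻⁸ × (756.4)⁴ = 2565 W/m².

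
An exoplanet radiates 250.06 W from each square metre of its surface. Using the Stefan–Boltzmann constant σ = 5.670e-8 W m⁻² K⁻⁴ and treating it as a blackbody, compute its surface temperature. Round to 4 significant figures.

I = σT⁴, so T = (I/σ)^(1/4) = (250.06/(5.670×10⁻⁸))^(1/4) = 257.7 K.

T ≈ 257.7 K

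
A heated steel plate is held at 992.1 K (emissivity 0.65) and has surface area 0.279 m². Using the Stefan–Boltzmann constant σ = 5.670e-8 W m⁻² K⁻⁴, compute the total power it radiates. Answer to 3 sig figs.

P ≈ 9.96×10³ W

Area A = 0.279 m².
P = εσAT⁴ = 0.65 × 5.670×10⁻⁸ × 0.279 × (992.1)⁴ = 9.96×10³ W.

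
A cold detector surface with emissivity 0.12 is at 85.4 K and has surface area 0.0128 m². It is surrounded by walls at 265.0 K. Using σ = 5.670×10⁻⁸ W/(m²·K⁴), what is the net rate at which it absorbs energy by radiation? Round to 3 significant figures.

Net gain ≈ 0.425 W

Area A = 0.0128 m².
Net radiated power P_net = εσA(T⁴ − T₀⁴) = 0.12×5.670×10⁻⁸×0.0128×(85.4⁴ − 265.0⁴).
T⁴ − T₀⁴ = 5.31902×10⁷ − 4.93155×10⁹ = -4.87836×10⁹ K⁴, so P_net = -0.425 W — negative, meaning a net gain of 0.425 W.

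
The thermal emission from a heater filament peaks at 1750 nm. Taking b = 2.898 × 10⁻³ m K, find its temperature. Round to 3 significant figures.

T ≈ 1.66×10³ K

Wien's law gives T = b/λ_max = (2.898×10⁻³ m·K)/(1.750×10⁻⁶ m) = 1.66×10³ K.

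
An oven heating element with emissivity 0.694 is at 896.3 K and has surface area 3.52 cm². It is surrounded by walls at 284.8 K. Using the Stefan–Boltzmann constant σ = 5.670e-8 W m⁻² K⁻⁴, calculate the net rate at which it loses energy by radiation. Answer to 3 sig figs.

Area A = 3.52 cm² = 3.52×10⁻⁴ m².
Net radiated power P_net = εσA(T⁴ − T₀⁴) = 0.694×5.670×10⁻⁸×3.52×10⁻⁴×(896.3⁴ − 284.8⁴).
T⁴ − T₀⁴ = 6.45377×10¹¹ − 6.57900×10⁹ = 6.38798×10¹¹ K⁴, so P_net = 8.85 W.

Net loss ≈ 8.85 W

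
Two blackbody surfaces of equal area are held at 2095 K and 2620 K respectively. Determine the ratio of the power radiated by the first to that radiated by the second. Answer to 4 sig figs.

P₁/P₂ ≈ 0.4088

With equal areas, P₁/P₂ = (T₁/T₂)⁴ = (2095/2620)⁴ = 0.4088.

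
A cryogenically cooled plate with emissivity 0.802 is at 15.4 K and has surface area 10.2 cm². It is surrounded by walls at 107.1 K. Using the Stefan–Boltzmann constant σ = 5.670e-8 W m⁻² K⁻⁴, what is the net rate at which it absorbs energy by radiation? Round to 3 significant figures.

Net gain ≈ 6.10×10⁻³ W

Area A = 10.2 cm² = 1.02×10⁻³ m².
Net radiated power P_net = εσA(T⁴ − T₀⁴) = 0.802×5.670×10⁻⁸×1.02×10⁻³×(15.4⁴ − 107.1⁴).
T⁴ − T₀⁴ = 56244.9 − 1.31570×10⁸ = -1.31514×10⁸ K⁴, so P_net = -6.10×10⁻³ W — negative, meaning a net gain of 6.10×10⁻³ W.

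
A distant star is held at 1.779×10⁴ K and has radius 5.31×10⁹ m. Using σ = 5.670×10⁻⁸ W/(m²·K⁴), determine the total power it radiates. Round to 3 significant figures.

Surface area A = 4πR² = 4π(5.31×10⁹ m)² = 3.54323×10²⁰ m².
P = σAT⁴ = 5.670×10⁻⁸ × 3.54323×10²⁰ × (1.779×10⁴)⁴ = 2.01×10³⁰ W.

P ≈ 2.01×10³⁰ W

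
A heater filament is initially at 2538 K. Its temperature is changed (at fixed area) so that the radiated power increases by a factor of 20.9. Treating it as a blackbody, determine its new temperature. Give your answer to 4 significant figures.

P ∝ T⁴, so T₂/T₁ = (P₂/P₁)^(1/4) = (20.9)^(1/4) = 2.13814.
T₂ = 2538 × 2.13814 = 5427 K.

T₂ ≈ 5427 K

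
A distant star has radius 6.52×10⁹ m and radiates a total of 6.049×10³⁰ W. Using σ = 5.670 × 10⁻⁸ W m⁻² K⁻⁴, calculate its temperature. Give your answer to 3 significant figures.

Surface area A = 4πR² = 4π(6.52×10⁹ m)² = 5.34201×10²⁰ m².
P = σAT⁴ ⇒ T = (P/(σA))^(1/4) = (6.049×10³⁰/(5.670×10⁻⁸×5.34201×10²⁰))^(1/4) = 2.11×10⁴ K.

T ≈ 2.11×10⁴ K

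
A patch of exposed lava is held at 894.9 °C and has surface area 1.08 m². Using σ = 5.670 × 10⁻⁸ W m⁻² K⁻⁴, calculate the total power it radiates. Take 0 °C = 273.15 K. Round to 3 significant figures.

P ≈ 1.14×10⁵ W

T = 894.9 °C + 273.15 = 1168.05 K.
Area A = 1.08 m².
P = σAT⁴ = 5.670×10⁻⁸ × 1.08 × (1168.05)⁴ = 1.14×10⁵ W.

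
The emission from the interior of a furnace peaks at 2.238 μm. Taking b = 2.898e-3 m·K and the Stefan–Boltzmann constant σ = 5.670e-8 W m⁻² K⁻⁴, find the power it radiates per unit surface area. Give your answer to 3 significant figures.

Wien's law: T = b/λ_max = 2.898×10⁻³/2.238×10⁻⁶ = 1294.91 K.
Then I = σT⁴ = 5.670×10⁻⁸×(1294.91)⁴ = 1.59×10⁵ W/m².

I ≈ 1.59×10⁵ W/m²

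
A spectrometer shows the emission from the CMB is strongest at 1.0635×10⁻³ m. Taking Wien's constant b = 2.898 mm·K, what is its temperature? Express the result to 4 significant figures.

T ≈ 2.725 K

Wien's law gives T = b/λ_max = (2.898×10⁻³ m·K)/(1.0635×10⁻³ m) = 2.725 K.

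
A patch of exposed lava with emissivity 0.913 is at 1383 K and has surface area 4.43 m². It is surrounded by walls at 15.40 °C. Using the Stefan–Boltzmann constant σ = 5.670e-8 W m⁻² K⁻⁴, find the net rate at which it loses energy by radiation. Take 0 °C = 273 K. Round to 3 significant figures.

Surroundings: T = 15.40 °C + 273 = 288.40 K.
Area A = 4.43 m².
Net radiated power P_net = εσA(T⁴ − T₀⁴) = 0.913×5.670×10⁻⁸×4.43×(1383⁴ − 288.40⁴).
T⁴ − T₀⁴ = 3.65838×10¹² − 6.91801×10⁹ = 3.65146×10¹² K⁴, so P_net = 8.37×10⁵ W.

Net loss ≈ 8.37×10⁵ W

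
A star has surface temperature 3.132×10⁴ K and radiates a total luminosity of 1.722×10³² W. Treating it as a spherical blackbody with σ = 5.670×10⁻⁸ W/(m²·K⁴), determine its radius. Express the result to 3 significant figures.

R ≈ 1.58×10¹⁰ m

L = 4πR²σT⁴ ⇒ R = √(L/(4πσT⁴)).
σT⁴ = 5.45595×10¹⁰ W/m², so R = √(1.722×10³²/(4π×5.45595×10¹⁰)) = 1.58×10¹⁰ m.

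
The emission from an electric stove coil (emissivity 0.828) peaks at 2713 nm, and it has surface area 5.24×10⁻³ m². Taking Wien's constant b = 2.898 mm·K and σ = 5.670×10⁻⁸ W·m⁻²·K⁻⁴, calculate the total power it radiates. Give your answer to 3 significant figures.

Wien's law: T = b/λ_max = 2.898×10⁻³/2.713×10⁻⁶ = 1068.19 K.
Area A = 5.24×10⁻³ m².
Then P = εσAT⁴ = 0.828×5.670×10⁻⁸×5.24×10⁻³×(1068.19)⁴ = 320 W.

P ≈ 320 W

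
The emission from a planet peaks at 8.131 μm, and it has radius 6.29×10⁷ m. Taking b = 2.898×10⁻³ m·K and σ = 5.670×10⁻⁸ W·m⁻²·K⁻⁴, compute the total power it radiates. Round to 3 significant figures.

Wien's law: T = b/λ_max = 2.898×10⁻³/8.131×10⁻⁶ = 356.414 K.
Surface area A = 4πR² = 4π(6.29×10⁷ m)² = 4.97177×10¹⁶ m².
Then P = σAT⁴ = 5.670×10⁻⁸×4.97177×10¹⁶×(356.414)⁴ = 4.55×10¹⁹ W.

P ≈ 4.55×10¹⁹ W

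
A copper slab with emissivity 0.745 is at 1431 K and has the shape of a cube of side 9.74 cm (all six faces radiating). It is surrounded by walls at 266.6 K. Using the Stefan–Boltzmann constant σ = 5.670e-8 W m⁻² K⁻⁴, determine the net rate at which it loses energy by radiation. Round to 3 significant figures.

Area A = 6s² = 6×(0.0974 m)² = 0.0569206 m².
Net radiated power P_net = εσA(T⁴ − T₀⁴) = 0.745×5.670×10⁻⁸×0.0569206×(1431⁴ − 266.6⁴).
T⁴ − T₀⁴ = 4.19333×10¹² − 5.05174×10⁹ = 4.18828×10¹² K⁴, so P_net = 1.01×10⁴ W.

Net loss ≈ 1.01×10⁴ W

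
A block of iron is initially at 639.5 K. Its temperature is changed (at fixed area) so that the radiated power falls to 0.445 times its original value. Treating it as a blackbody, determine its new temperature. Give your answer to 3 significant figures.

T₂ ≈ 522 K

P ∝ T⁴, so T₂/T₁ = (P₂/P₁)^(1/4) = (0.445)^(1/4) = 0.816752.
T₂ = 639.5 × 0.816752 = 522 K.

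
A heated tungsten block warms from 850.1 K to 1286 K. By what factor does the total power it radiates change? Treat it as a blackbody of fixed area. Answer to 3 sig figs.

P₂/P₁ ≈ 5.24

P ∝ T⁴, so P₂/P₁ = (T₂/T₁)⁴ = (1286/850.1)⁴ = (1.51276)⁴ = 5.24.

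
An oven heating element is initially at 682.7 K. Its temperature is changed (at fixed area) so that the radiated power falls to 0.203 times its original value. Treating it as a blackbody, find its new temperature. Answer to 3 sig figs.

P ∝ T⁴, so T₂/T₁ = (P₂/P₁)^(1/4) = (0.203)^(1/4) = 0.671234.
T₂ = 682.7 × 0.671234 = 458 K.

T₂ ≈ 458 K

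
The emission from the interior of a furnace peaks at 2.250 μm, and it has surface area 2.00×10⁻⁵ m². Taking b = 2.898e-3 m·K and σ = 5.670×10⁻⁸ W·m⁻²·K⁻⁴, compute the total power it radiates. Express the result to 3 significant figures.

Wien's law: T = b/λ_max = 2.898×10⁻³/2.250×10⁻⁶ = 1288.00 K.
Area A = 2.00×10⁻⁵ m².
Then P = σAT⁴ = 5.670×10⁻⁸×2.00×10⁻⁵×(1288.00)⁴ = 3.12 W.

P ≈ 3.12 W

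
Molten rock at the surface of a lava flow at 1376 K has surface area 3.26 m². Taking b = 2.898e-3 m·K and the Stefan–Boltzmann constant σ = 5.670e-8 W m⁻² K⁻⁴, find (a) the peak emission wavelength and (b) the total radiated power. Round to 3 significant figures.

λ_max ≈ 2.11×10³ nm; P ≈ 6.63×10⁵ W

(a) λ_max = b/T = 2.898×10⁻³/1376 = 2.106×10⁻⁶ m = 2.11×10³ nm.
Area A = 3.26 m².
(b) P = σAT⁴ = 5.670×10⁻⁸×3.26×(1376)⁴ = 6.63×10⁵ W.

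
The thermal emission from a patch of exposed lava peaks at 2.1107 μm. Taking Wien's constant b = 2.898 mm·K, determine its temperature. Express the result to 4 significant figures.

Wien's law gives T = b/λ_max = (2.898×10⁻³ m·K)/(2.1107×10⁻⁶ m) = 1373 K.

T ≈ 1373 K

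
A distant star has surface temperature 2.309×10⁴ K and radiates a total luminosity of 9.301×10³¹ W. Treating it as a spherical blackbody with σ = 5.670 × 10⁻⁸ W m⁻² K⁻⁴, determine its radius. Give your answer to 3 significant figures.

L = 4πR²σT⁴ ⇒ R = √(L/(4πσT⁴)).
σT⁴ = 1.61168×10¹⁰ W/m², so R = √(9.301×10³¹/(4π×1.61168×10¹⁰)) = 2.14×10¹⁰ m.

R ≈ 2.14×10¹⁰ m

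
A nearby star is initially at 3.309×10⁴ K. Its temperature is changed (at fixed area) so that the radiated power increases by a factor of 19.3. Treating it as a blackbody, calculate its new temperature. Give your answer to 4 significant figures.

T₂ ≈ 6.936×10⁴ K

P ∝ T⁴, so T₂/T₁ = (P₂/P₁)^(1/4) = (19.3)^(1/4) = 2.09599.
T₂ = 3.309×10⁴ × 2.09599 = 6.936×10⁴ K.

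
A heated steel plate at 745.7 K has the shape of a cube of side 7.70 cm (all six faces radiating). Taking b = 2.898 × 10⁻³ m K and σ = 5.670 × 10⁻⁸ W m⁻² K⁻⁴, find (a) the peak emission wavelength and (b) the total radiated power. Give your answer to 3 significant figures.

λ_max ≈ 3.89 μm; P ≈ 624 W

(a) λ_max = b/T = 2.898×10⁻³/745.7 = 3.886×10⁻⁶ m = 3.89 μm.
Area A = 6s² = 6×(0.0770 m)² = 0.035574 m².
(b) P = σAT⁴ = 5.670×10⁻⁸×0.035574×(745.7)⁴ = 624 W.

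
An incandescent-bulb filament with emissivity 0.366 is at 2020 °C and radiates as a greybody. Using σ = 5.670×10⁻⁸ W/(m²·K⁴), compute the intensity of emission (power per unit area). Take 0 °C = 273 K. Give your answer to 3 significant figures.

T = 2020 °C + 273 = 2293 K.
Stefan–Boltzmann: I = εσT⁴ = 0.366 × 5.670×10⁻⁸ × (2293)⁴ = 5.74×10⁵ W/m².

I ≈ 5.74×10⁵ W/m²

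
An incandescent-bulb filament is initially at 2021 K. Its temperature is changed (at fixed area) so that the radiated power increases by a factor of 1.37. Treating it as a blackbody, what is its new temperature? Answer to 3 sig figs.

P ∝ T⁴, so T₂/T₁ = (P₂/P₁)^(1/4) = (1.37)^(1/4) = 1.08188.
T₂ = 2021 × 1.08188 = 2.19×10³ K.

T₂ ≈ 2.19×10³ K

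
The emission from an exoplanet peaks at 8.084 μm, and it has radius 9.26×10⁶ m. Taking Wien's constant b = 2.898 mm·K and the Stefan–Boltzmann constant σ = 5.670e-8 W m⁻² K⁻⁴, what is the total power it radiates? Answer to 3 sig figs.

Wien's law: T = b/λ_max = 2.898×10⁻³/8.084×10⁻⁶ = 358.486 K.
Surface area A = 4πR² = 4π(9.26×10⁶ m)² = 1.07754×10¹⁵ m².
Then P = σAT⁴ = 5.670×10⁻⁸×1.07754×10¹⁵×(358.486)⁴ = 1.01×10¹⁸ W.

P ≈ 1.01×10¹⁸ W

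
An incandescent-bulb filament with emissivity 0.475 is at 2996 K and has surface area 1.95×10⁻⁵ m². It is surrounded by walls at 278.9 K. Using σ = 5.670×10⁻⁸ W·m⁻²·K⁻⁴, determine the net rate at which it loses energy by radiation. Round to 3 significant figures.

Area A = 1.95×10⁻⁵ m².
Net radiated power P_net = εσA(T⁴ − T₀⁴) = 0.475×5.670×10⁻⁸×1.95×10⁻⁵×(2996⁴ − 278.9⁴).
T⁴ − T₀⁴ = 8.05689×10¹³ − 6.05054×10⁹ = 8.05628×10¹³ K⁴, so P_net = 42.3 W.

Net loss ≈ 42.3 W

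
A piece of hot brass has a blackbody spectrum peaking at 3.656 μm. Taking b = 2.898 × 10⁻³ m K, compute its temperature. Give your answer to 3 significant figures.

T ≈ 793 K

Wien's law gives T = b/λ_max = (2.898×10⁻³ m·K)/(3.656×10⁻⁶ m) = 793 K.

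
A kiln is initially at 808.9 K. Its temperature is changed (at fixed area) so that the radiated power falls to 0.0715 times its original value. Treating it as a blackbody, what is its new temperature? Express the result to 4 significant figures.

T₂ ≈ 418.3 K

P ∝ T⁴, so T₂/T₁ = (P₂/P₁)^(1/4) = (0.0715)^(1/4) = 0.517102.
T₂ = 808.9 × 0.517102 = 418.3 K.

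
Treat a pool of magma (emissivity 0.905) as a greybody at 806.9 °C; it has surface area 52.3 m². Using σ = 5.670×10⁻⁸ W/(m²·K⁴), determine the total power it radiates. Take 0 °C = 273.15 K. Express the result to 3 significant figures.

P ≈ 3.65×10⁶ W

T = 806.9 °C + 273.15 = 1080.05 K.
Area A = 52.3 m².
P = εσAT⁴ = 0.905 × 5.670×10⁻⁸ × 52.3 × (1080.05)⁴ = 3.65×10⁶ W.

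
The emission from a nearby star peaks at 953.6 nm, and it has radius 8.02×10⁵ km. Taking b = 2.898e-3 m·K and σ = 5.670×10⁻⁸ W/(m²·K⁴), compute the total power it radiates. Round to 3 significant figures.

P ≈ 3.91×10²⁵ W

Wien's law: T = b/λ_max = 2.898×10⁻³/9.536×10⁻⁷ = 3039.01 K.
Surface area A = 4πR² = 4π(8.02×10⁸ m)² = 8.08274×10¹⁸ m².
Then P = σAT⁴ = 5.670×10⁻⁸×8.08274×10¹⁸×(3039.01)⁴ = 3.91×10²⁵ W.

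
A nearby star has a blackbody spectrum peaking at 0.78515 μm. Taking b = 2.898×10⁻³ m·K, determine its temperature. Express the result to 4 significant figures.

Wien's law gives T = b/λ_max = (2.898×10⁻³ m·K)/(7.8515×10⁻⁷ m) = 3691 K.

T ≈ 3691 K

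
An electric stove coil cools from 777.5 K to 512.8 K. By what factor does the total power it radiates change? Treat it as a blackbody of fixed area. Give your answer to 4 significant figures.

P₂/P₁ ≈ 0.1892

P ∝ T⁴, so P₂/P₁ = (T₂/T₁)⁴ = (512.8/777.5)⁴ = (0.659550)⁴ = 0.1892.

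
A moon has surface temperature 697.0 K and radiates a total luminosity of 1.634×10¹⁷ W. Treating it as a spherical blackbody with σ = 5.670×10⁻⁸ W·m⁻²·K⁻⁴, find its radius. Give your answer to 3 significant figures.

L = 4πR²σT⁴ ⇒ R = √(L/(4πσT⁴)).
σT⁴ = 13381.8 W/m², so R = √(1.634×10¹⁷/(4π×13381.8)) = 9.86×10⁵ m.

R ≈ 9.86×10⁵ m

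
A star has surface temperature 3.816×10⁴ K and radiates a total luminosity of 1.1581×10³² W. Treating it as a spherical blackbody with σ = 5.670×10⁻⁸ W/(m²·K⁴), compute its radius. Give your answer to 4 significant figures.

L = 4πR²σT⁴ ⇒ R = √(L/(4πσT⁴)).
σT⁴ = 1.20231×10¹¹ W/m², so R = √(1.1581×10³²/(4π×1.20231×10¹¹)) = 8.755×10⁹ m.

R ≈ 8.755×10⁹ m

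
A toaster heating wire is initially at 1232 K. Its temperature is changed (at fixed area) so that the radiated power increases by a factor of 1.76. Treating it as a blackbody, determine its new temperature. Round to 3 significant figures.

P ∝ T⁴, so T₂/T₁ = (P₂/P₁)^(1/4) = (1.76)^(1/4) = 1.15180.
T₂ = 1232 × 1.15180 = 1.42×10³ K.

T₂ ≈ 1.42×10³ K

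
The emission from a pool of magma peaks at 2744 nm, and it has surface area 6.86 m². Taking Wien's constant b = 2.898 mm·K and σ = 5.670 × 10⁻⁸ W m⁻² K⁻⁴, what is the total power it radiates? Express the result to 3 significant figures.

Wien's law: T = b/λ_max = 2.898×10⁻³/2.744×10⁻⁶ = 1056.12 K.
Area A = 6.86 m².
Then P = σAT⁴ = 5.670×10⁻⁸×6.86×(1056.12)⁴ = 4.84×10⁵ W.

P ≈ 4.84×10⁵ W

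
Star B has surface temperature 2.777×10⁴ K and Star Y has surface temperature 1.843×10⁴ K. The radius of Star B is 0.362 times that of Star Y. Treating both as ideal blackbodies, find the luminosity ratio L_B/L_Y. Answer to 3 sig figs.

L_B/L_Y ≈ 0.675

L ∝ R²T⁴, so L_B/L_Y = (R_B/R_Y)²(T_B/T_Y)⁴ = (0.362)² × (2.777×10⁴/1.843×10⁴)⁴ = 0.131044 × 5.15469 = 0.675.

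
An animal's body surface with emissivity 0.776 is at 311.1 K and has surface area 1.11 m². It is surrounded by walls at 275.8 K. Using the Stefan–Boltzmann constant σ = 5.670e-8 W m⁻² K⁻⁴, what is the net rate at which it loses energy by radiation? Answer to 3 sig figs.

Net loss ≈ 175 W

Area A = 1.11 m².
Net radiated power P_net = εσA(T⁴ − T₀⁴) = 0.776×5.670×10⁻⁸×1.11×(311.1⁴ − 275.8⁴).
T⁴ − T₀⁴ = 9.36699×10⁹ − 5.78598×10⁹ = 3.58101×10⁹ K⁴, so P_net = 175 W.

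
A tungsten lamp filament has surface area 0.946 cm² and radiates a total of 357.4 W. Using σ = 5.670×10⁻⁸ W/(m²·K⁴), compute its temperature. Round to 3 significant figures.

T ≈ 2.86×10³ K

Area A = 0.946 cm² = 9.46×10⁻⁵ m².
P = σAT⁴ ⇒ T = (P/(σA))^(1/4) = (357.4/(5.670×10⁻⁸×9.46×10⁻⁵))^(1/4) = 2.86×10³ K.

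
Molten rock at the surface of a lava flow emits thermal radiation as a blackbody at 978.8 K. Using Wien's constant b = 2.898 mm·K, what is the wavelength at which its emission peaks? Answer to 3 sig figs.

Wien's displacement law: λ_max = b/T = (2.898×10⁻³ m·K)/(978.8 K) = 2.961×10⁻⁶ m.
That is 2.96×10³ nm, in the infrared range.

λ_max ≈ 2.96×10³ nm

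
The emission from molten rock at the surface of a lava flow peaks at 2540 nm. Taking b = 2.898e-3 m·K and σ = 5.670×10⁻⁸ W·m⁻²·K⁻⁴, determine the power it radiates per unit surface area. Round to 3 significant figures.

I ≈ 9.61×10⁴ W/m²

Wien's law: T = b/λ_max = 2.898×10⁻³/2.540×10⁻⁶ = 1140.94 K.
Then I = σT⁴ = 5.670×10⁻⁸×(1140.94)⁴ = 9.61×10⁴ W/m².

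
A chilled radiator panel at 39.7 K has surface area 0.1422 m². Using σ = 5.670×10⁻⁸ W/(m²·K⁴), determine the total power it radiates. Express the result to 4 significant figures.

Area A = 0.1422 m².
P = σAT⁴ = 5.670×10⁻⁸ × 0.1422 × (39.7)⁴ = 0.02003 W.

P ≈ 0.02003 W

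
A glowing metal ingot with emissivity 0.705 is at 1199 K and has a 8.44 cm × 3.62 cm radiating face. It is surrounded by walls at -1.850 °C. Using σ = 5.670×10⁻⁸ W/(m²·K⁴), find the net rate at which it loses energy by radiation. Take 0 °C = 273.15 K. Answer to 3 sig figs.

Net loss ≈ 252 W

Surroundings: T = -1.850 °C + 273.15 = 271.300 K.
Area A = 0.0844 × 0.0362 = 3.05528×10⁻³ m².
Net radiated power P_net = εσA(T⁴ − T₀⁴) = 0.705×5.670×10⁻⁸×3.05528×10⁻³×(1199⁴ − 271.300⁴).
T⁴ − T₀⁴ = 2.06670×10¹² − 5.41750×10⁹ = 2.06128×10¹² K⁴, so P_net = 252 W.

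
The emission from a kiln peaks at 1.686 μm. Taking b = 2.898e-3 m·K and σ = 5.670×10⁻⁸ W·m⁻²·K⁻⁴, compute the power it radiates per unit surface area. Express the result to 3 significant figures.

Wien's law: T = b/λ_max = 2.898×10⁻³/1.686×10⁻⁶ = 1718.86 K.
Then I = σT⁴ = 5.670×10⁻⁸×(1718.86)⁴ = 4.95×10⁵ W/m².

I ≈ 4.95×10⁵ W/m²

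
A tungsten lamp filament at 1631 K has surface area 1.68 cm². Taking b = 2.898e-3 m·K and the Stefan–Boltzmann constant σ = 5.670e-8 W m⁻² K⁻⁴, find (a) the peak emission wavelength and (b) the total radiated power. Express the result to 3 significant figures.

λ_max ≈ 1.78 μm; P ≈ 67.4 W

(a) λ_max = b/T = 2.898×10⁻³/1631 = 1.777×10⁻⁶ m = 1.78 μm.
Area A = 1.68 cm² = 1.68×10⁻⁴ m².
(b) P = σAT⁴ = 5.670×10⁻⁸×1.68×10⁻⁴×(1631)⁴ = 67.4 W.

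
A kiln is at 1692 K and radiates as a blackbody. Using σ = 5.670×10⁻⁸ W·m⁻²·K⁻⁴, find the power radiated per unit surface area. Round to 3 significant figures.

I ≈ 4.65×10⁵ W/m²

Stefan–Boltzmann: I = σT⁴ = 5.670×10⁻⁸ × (1692)⁴ = 4.65×10⁵ W/m².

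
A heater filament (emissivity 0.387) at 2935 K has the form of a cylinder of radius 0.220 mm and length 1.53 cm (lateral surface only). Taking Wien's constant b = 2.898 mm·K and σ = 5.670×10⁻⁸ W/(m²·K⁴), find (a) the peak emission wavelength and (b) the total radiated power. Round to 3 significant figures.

λ_max ≈ 0.987 μm; P ≈ 34.4 W

(a) λ_max = b/T = 2.898×10⁻³/2935 = 9.874×10⁻⁷ m = 0.987 μm.
Lateral area A = 2πrL = 2π×2.20×10⁻⁴×0.0153 = 2.11492×10⁻⁵ m².
(b) P = εσAT⁴ = 0.387×5.670×10⁻⁸×2.11492×10⁻⁵×(2935)⁴ = 34.4 W.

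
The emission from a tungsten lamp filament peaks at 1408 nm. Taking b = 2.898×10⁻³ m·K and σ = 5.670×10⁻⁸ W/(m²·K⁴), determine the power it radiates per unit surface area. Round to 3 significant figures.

I ≈ 1.02×10⁶ W/m²

Wien's law: T = b/λ_max = 2.898×10⁻³/1.408×10⁻⁶ = 2058.24 K.
Then I = σT⁴ = 5.670×10⁻⁸×(2058.24)⁴ = 1.02×10⁶ W/m².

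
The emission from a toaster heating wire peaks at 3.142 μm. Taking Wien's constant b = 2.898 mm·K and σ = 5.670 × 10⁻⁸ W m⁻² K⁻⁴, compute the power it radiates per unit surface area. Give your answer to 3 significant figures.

I ≈ 4.10×10⁴ W/m²

Wien's law: T = b/λ_max = 2.898×10⁻³/3.142×10⁻⁶ = 922.342 K.
Then I = σT⁴ = 5.670×10⁻⁸×(922.342)⁴ = 4.10×10⁴ W/m².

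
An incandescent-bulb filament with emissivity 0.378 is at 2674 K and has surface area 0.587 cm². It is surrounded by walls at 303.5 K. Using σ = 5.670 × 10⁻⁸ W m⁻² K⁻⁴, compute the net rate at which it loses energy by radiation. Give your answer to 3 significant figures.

Area A = 0.587 cm² = 5.87×10⁻⁵ m².
Net radiated power P_net = εσA(T⁴ − T₀⁴) = 0.378×5.670×10⁻⁸×5.87×10⁻⁵×(2674⁴ − 303.5⁴).
T⁴ − T₀⁴ = 5.11264×10¹³ − 8.48467×10⁹ = 5.11179×10¹³ K⁴, so P_net = 64.3 W.

Net loss ≈ 64.3 W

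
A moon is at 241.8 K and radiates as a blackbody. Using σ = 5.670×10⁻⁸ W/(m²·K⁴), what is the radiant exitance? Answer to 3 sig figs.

Stefan–Boltzmann: I = σT⁴ = 5.670×10⁻⁸ × (241.8)⁴ = 194 W/m².

I ≈ 194 W/m²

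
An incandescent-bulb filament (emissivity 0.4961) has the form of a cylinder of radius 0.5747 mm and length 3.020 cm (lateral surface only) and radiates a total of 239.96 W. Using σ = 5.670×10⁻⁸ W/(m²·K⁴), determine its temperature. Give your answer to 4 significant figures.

T ≈ 2974 K

Lateral area A = 2πrL = 2π×5.747×10⁻⁴×0.03020 = 1.09051×10⁻⁴ m².
P = εσAT⁴ ⇒ T = (P/(εσA))^(1/4) = (239.96/(0.4961×5.670×10⁻⁸×1.09051×10⁻⁴))^(1/4) = 2974 K.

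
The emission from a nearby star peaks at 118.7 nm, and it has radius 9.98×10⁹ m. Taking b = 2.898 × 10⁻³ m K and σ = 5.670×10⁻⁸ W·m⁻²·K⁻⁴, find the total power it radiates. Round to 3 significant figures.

P ≈ 2.52×10³¹ W

Wien's law: T = b/λ_max = 2.898×10⁻³/1.187×10⁻⁷ = 24414.5 K.
Surface area A = 4πR² = 4π(9.98×10⁹ m)² = 1.25162×10²¹ m².
Then P = σAT⁴ = 5.670×10⁻⁸×1.25162×10²¹×(24414.5)⁴ = 2.52×10³¹ W.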